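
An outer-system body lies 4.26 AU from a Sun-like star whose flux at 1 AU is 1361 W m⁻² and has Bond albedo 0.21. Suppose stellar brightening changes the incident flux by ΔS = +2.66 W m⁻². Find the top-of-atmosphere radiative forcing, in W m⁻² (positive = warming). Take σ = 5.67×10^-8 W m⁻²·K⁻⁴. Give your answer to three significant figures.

0.525 W m⁻²

By the inverse-square law, S = 1361/4.26² = 75.00 W m⁻².
Only a fraction (1−α) is absorbed and it's spread over 4πR², so ΔF = (1−α)ΔS/4 = 0.5254 W m⁻².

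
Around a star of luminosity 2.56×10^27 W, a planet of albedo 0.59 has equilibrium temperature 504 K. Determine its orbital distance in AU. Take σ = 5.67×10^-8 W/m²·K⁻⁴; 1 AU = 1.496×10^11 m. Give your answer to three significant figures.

0.505 AU

Required flux: S = 4σT⁴/(1−α) = 35690 W/m².
From L = 4πd²S, d = √(2.56×10^27/(4π·35690)) = 7.555×10^10 m = 0.5050 AU.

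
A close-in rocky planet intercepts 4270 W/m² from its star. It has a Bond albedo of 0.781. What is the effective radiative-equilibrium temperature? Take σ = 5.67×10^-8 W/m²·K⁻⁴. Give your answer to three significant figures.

Averaging over the sphere, the absorbed flux is S(1−α)/4 = 233.8 W/m².
Balancing against σT⁴: T = (233.8/5.67×10⁻⁸)^(1/4) = 253.4 K.

253 K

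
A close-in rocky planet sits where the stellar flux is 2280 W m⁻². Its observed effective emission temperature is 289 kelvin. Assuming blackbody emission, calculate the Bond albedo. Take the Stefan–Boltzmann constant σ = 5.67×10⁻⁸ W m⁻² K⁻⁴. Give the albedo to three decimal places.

Energy balance: S(1−α)/4 = σT⁴, so 1−α = 4σT⁴/S.
σT⁴ = 395.5 W m⁻², so 4σT⁴ = 1582 W m⁻².
1−α = 1582/2280 = 0.6939, so α = 0.3061.

0.306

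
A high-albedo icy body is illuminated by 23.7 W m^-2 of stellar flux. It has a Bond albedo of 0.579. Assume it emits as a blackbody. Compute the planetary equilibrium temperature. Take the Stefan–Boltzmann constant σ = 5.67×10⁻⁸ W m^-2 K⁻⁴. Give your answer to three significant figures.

Averaging over the sphere, the absorbed flux is S(1−α)/4 = 2.494 W m^-2.
Balancing against σT⁴: T = (2.494/5.67×10⁻⁸)^(1/4) = 81.44 K.

81.4 kelvin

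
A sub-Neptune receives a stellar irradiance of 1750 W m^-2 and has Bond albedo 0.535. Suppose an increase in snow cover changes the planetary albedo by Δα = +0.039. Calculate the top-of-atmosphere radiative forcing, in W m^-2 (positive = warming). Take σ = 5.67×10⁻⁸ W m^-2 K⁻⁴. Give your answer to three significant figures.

-17.1 W m^-2

ΔF = −(S/4)Δα = −(1750/4)×(+0.039) = -17.06 W m^-2.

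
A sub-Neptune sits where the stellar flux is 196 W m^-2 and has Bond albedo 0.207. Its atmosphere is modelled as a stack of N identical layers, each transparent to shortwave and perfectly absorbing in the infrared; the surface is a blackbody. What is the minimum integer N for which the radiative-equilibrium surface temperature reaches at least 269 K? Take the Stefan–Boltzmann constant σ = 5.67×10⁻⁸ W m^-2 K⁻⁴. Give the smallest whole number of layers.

7

The effective emission temperature is T_e = [S(1−α)/(4σ)]^¼ = 161.8 K.
Since T_s⁴ = (N+1)T_e⁴, we need N ≥ (T_s/T_e)⁴ − 1 = 6.641.
Rounding up, N = 7.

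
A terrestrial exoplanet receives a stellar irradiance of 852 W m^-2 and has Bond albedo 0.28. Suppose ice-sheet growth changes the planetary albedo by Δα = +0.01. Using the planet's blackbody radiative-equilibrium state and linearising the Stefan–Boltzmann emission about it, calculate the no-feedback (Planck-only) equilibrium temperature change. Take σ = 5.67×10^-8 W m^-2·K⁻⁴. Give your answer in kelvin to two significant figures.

-0.79 kelvin

Unperturbed T_e = [852.0·(1−0.28)/(4σ)]^¼ = 228.1 K.
TOA radiative forcing: ΔF = −S·Δα/4 = −852.0·(+0.01)/4 = -2.130 W m^-2.
The Planck feedback parameter is 4σT_e³ = 2.690 W m^-2/K.
Hence the no-feedback warming is ΔF/(4σT_e³) = -0.792 K.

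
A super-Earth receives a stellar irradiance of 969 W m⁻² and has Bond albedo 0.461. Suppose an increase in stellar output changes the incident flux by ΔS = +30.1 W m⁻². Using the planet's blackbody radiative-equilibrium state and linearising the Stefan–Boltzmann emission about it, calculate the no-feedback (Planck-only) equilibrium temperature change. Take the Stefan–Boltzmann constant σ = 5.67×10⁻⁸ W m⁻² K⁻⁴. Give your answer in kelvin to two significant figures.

Unperturbed T_e = [969.0·(1−0.461)/(4σ)]^¼ = 219.1 K.
Only a fraction (1−α) is absorbed and it's spread over 4πR², so ΔF = (1−α)ΔS/4 = 4.056 W m⁻².
The Planck feedback parameter is 4σT_e³ = 2.384 W m⁻²/K.
So ΔT₀ = 4.056/2.384 = 1.70 K.

1.7 kelvin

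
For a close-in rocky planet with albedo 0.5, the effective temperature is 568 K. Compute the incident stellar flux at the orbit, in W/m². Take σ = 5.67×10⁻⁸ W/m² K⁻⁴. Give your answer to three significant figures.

From S(1−α)/4 = σT⁴: S = 4σT⁴/(1−α).
σT⁴ = 5.67×10⁻⁸·(568)⁴ = 5902 W/m².
So S = 4×5902/(1−0.5) = 47210 W/m².

47200 W/m²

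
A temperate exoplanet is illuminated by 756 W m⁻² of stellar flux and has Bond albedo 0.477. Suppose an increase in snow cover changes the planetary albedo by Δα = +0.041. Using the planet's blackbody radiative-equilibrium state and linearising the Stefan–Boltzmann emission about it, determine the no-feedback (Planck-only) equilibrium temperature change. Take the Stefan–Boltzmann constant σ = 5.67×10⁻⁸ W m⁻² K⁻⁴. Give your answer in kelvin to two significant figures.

Reference equilibrium: T_e = [S(1−α)/(4σ)]^(1/4) = 204.3 K.
ΔF = −(S/4)Δα = −(756.0/4)×(+0.041) = -7.749 W m⁻².
The Planck feedback parameter is 4σT_e³ = 1.935 W m⁻²/K.
Hence the no-feedback warming is ΔF/(4σT_e³) = -4.00 K.

-4.0 K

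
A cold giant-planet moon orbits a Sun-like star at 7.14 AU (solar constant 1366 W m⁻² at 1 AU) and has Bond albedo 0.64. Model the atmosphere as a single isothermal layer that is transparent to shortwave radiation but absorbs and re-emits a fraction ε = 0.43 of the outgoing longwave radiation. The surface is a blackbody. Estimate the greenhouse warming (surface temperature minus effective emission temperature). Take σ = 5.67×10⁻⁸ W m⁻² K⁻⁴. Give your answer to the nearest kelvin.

Irradiance scales as 1/d², so S = 1366 W m⁻² × (1/7.14)² = 26.80 W m⁻².
At the top of the atmosphere, σT_e⁴ = S(1−α)/4 = 2.412 W m⁻², giving T_e = 80.76 K.
For a single slab of emissivity ε, T_s⁴ = 2T_e⁴/(2−ε); thus T_s = 80.76·(1.274)^(1/4) = 85.79 K.
Greenhouse warming: T_s − T_e = 5.038 K.

5 K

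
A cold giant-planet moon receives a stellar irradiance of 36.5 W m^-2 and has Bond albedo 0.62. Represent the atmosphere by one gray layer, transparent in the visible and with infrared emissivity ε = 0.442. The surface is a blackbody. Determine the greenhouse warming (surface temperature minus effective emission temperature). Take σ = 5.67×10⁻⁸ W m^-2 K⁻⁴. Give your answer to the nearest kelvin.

6 kelvin

At the top of the atmosphere, σT_e⁴ = S(1−α)/4 = 3.468 W m^-2, giving T_e = 88.43 K.
Surface balance with a leaky layer gives σT_s⁴ = σT_e⁴·2/(2−ε), so T_s = T_e·[2/(2−0.442)]^(1/4) = 94.13 K.
Greenhouse warming: T_s − T_e = 5.697 K.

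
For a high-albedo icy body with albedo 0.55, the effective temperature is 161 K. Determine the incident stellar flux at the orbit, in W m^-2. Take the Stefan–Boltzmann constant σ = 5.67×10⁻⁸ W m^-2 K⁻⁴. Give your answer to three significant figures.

Invert the energy balance for S: S = 4σT⁴/(1−α).
σT⁴ = 5.67×10⁻⁸·(161)⁴ = 38.10 W m^-2.
So S = 4×38.10/(1−0.55) = 338.6 W m^-2.

339 W m^-2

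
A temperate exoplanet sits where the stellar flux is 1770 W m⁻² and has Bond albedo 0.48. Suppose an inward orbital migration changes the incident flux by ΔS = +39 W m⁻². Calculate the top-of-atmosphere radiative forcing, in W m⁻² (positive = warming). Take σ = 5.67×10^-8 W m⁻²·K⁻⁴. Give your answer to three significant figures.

ΔF = Δ[S(1−α)]/4 = (1−0.48)·+39/4 = 5.070 W m⁻².

5.07 W m⁻²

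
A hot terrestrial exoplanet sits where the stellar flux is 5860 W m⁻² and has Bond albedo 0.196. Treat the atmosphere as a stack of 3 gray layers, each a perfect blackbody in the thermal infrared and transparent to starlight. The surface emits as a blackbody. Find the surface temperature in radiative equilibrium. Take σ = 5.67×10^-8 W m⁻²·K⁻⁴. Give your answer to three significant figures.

537 kelvin

Top-of-atmosphere balance: σT_e⁴ = S(1−α)/4 = 1178 W m⁻² → T_e = 379.6 K.
Layer-by-layer balance gives σT_s⁴ = (N+1)σT_e⁴, so T_s = 4^¼·379.6 = 536.9 K.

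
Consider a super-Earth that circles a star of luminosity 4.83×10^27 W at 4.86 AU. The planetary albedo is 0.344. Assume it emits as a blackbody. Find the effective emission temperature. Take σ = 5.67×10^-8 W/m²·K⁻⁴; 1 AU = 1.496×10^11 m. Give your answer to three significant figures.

214 K

d = 4.86 × 1.496×10^11 m = 7.271×10^11 m.
Spreading L over a sphere of radius d: S = 4.83×10^27/(4π·7.27×10^11²) = 727.1 W/m².
Averaging over the sphere, the absorbed flux is S(1−α)/4 = 119.2 W/m².
In equilibrium σT⁴ equals this, so T = 214.1 K.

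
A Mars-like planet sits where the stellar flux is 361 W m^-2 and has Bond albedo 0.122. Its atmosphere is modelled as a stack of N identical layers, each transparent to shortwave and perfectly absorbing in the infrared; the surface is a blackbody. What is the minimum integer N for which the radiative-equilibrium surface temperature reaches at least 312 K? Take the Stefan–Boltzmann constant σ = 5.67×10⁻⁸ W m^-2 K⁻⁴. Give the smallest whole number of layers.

6

Top-of-atmosphere balance: σT_e⁴ = S(1−α)/4 = 79.24 W m^-2 → T_e = 193.3 K.
T_s = (N+1)^(1/4)·T_e ≥ 312 K requires N+1 ≥ (T_s/T_e)⁴ = (312/193.3)⁴ = 6.780.
The minimum whole number is N = 6.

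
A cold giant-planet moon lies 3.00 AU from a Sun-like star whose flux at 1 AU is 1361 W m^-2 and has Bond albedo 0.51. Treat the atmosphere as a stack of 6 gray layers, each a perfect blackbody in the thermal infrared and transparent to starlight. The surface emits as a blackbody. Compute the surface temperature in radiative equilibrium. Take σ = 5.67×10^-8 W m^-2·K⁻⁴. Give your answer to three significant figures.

By the inverse-square law, S = 1361/3.00² = 151.2 W m^-2.
OLR = S(1−α)/4 = 18.52 W m^-2; the top layer radiates at T_e = 134.4 K.
For an N-layer opaque stack, T_s⁴ = (N+1)T_e⁴, hence T_s = (7)^(1/4)×134.4 K = 218.7 K.

219 K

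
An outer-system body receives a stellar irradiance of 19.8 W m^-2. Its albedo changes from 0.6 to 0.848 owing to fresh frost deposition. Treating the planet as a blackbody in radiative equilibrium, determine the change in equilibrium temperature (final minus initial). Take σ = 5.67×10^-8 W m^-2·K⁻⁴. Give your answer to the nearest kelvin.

-17 K

Initial: T₁ = [S(1−0.6)/(4σ)]^(1/4) = 76.87 K.
With α = 0.848, T₂ = 60.36 K.
Change: 60.36 − 76.87 = -16.52 K.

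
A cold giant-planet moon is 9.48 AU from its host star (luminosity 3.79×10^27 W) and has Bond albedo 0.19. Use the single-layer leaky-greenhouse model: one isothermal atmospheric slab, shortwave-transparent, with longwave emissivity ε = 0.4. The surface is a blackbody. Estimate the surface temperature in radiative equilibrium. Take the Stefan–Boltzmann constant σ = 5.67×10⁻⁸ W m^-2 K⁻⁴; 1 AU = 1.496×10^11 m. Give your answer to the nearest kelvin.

161 kelvin

d = 9.48 × 1.496×10^11 m = 1.418×10^12 m.
S = L/(4πd²) = 150.0 W m^-2.
Effective emission temperature (TOA balance): σT_e⁴ = S(1−α)/4 = 30.37 W m^-2 → T_e = 152.1 K.
Surface balance with a leaky layer gives σT_s⁴ = σT_e⁴·2/(2−ε), so T_s = T_e·[2/(2−0.4)]^(1/4) = 160.9 K.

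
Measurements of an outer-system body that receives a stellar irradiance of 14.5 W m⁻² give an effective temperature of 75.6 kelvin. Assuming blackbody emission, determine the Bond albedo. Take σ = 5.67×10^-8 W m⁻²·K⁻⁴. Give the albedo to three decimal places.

0.489

Energy balance: S(1−α)/4 = σT⁴, so 1−α = 4σT⁴/S.
4σT⁴ = 4·5.67×10⁻⁸·(75.6)⁴ = 7.408 W m⁻².
Hence α = 1 − 7.408/14.50 = 0.4891.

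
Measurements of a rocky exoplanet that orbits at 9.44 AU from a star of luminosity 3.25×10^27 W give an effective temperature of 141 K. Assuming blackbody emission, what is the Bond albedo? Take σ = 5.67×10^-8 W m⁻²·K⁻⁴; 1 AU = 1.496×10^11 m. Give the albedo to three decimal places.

0.309

Orbital distance: d = 9.44 AU = 1.412×10^12 m.
Flux at the orbit: S = L/(4πd²) = 3.25×10^27/(4π·(1.41×10^12)²) = 129.7 W m⁻².
Energy balance: S(1−α)/4 = σT⁴, so 1−α = 4σT⁴/S.
4σT⁴ = 4·5.67×10⁻⁸·(141)⁴ = 89.64 W m⁻².
1−α = 89.64/129.7 = 0.6913, so α = 0.3087.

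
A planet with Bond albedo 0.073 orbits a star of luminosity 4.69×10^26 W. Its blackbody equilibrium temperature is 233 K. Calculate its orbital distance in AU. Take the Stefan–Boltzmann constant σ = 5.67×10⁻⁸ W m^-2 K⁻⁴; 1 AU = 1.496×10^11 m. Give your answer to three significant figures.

1.52 AU

Energy balance gives S = 4σT⁴/(1−α) = 721.1 W m^-2.
From L = 4πd²S, d = √(4.69×10^26/(4π·721.1)) = 2.275×10^11 m = 1.521 AU.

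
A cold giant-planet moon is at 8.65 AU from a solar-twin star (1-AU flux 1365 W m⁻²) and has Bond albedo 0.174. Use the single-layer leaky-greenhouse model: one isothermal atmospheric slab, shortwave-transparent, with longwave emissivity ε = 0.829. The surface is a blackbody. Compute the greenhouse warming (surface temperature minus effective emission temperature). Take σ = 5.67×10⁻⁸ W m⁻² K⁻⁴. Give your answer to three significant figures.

12.9 kelvin

Irradiance scales as 1/d², so S = 1365 W m⁻² × (1/8.65)² = 18.24 W m⁻².
Effective emission temperature (TOA balance): σT_e⁴ = S(1−α)/4 = 3.767 W m⁻² → T_e = 90.28 K.
For a single slab of emissivity ε, T_s⁴ = 2T_e⁴/(2−ε); thus T_s = 90.28·(1.708)^(1/4) = 103.2 K.
The atmosphere warms the surface by 12.93 K.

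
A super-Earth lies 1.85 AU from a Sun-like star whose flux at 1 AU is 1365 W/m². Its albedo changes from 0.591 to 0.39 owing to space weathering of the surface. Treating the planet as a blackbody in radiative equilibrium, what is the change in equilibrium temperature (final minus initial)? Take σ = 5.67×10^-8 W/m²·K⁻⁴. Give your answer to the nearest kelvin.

17 K

By the inverse-square law, S = 1365/1.85² = 398.8 W/m².
Initial: T₁ = [S(1−0.591)/(4σ)]^(1/4) = 163.8 K.
Final:   T₂ = [S(1−0.39)/(4σ)]^(1/4) = 181.0 K.
Change: 181.0 − 163.8 = 17.21 K.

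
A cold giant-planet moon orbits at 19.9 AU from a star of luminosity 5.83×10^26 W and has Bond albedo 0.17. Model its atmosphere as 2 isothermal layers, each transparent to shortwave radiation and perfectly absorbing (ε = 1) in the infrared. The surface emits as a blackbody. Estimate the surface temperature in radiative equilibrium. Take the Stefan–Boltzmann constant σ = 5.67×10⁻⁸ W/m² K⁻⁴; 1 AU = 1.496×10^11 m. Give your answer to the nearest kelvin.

87 kelvin

Orbital distance: d = 19.9 AU = 2.977×10^12 m.
S = L/(4πd²) = 5.235 W/m².
Top-of-atmosphere balance: σT_e⁴ = S(1−α)/4 = 1.086 W/m² → T_e = 66.16 K.
For an N-layer opaque stack, T_s⁴ = (N+1)T_e⁴, hence T_s = (3)^(1/4)×66.16 K = 87.07 K.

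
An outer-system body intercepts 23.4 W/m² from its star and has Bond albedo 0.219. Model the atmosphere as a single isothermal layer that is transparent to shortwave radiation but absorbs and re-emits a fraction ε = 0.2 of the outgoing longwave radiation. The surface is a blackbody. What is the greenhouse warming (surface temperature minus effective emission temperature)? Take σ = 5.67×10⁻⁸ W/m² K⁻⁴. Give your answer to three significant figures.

Effective emission temperature (TOA balance): σT_e⁴ = S(1−α)/4 = 4.569 W/m² → T_e = 94.74 K.
The surface balance (absorbed SW + ε·downward IR = σT_s⁴) with T_a⁴ = T_s⁴/2 reduces to T_s = T_e·[2/(2−ε)]^¼ = 97.27 K.
The atmosphere warms the surface by 2.529 K.

2.53 K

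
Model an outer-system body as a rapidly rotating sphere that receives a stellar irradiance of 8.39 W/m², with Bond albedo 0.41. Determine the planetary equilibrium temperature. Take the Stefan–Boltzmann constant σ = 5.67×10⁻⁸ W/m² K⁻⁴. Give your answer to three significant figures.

68.4 K

Absorbed flux (global mean): S(1−α)/4 = 8.390·0.59/4 = 1.238 W/m².
Balancing against σT⁴: T = (1.238/5.67×10⁻⁸)^(1/4) = 68.35 K.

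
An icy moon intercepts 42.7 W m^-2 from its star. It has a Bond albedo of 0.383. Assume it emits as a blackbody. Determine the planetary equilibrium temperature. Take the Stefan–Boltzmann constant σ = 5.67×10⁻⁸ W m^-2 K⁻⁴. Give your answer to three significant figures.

104 K

Averaging over the sphere, the absorbed flux is S(1−α)/4 = 6.586 W m^-2.
Balancing against σT⁴: T = (6.586/5.67×10⁻⁸)^(1/4) = 103.8 K.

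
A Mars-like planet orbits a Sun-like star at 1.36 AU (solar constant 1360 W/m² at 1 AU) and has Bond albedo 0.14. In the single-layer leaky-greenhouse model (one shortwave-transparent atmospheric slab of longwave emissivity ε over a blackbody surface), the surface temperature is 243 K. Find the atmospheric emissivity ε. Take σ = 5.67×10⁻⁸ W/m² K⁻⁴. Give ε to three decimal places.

By the inverse-square law, S = 1360/1.36² = 735.3 W/m².
First, T_e = [735.3·(1−0.14)/(4σ)]^(1/4) = 229.8 K.
Since (2−ε)/2 = (T_e/T_s)⁴ = 0.7996, ε = 0.4007.

0.401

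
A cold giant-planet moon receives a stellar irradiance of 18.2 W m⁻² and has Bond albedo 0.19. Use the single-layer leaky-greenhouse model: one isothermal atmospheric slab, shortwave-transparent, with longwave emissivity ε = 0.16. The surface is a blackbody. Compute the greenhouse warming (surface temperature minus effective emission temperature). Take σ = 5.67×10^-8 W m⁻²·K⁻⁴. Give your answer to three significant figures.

The planet radiates to space at T_e = [S(1−α)/(4σ)]^(1/4) = 89.79 K.
For a single slab of emissivity ε, T_s⁴ = 2T_e⁴/(2−ε); thus T_s = 89.79·(1.087)^(1/4) = 91.68 K.
T_s − T_e = 91.68 − 89.79 = 1.891 K.

1.89 kelvin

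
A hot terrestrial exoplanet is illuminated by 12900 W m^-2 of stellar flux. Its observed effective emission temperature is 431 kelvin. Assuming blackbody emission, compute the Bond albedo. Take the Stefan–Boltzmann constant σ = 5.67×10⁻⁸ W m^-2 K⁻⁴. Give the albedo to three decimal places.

0.393

From σT⁴ = S(1−α)/4 we invert for α: 1−α = 4σT⁴/S.
4σT⁴ = 4·5.67×10⁻⁸·(431)⁴ = 7826 W m^-2.
Hence α = 1 − 7826/12900 = 0.3933.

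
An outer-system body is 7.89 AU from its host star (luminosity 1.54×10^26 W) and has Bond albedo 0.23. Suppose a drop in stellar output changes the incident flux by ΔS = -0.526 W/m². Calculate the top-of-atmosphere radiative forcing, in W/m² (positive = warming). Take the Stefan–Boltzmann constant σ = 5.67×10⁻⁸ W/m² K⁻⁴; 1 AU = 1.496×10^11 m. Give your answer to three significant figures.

Orbital distance: d = 7.89 AU = 1.180×10^12 m.
Flux at the orbit: S = L/(4πd²) = 1.54×10^26/(4π·(1.18×10^12)²) = 8.796 W/m².
TOA radiative forcing: ΔF = (1−α)ΔS/4 = 0.77·(-0.526)/4 = -0.1013 W/m².

-0.101 W/m²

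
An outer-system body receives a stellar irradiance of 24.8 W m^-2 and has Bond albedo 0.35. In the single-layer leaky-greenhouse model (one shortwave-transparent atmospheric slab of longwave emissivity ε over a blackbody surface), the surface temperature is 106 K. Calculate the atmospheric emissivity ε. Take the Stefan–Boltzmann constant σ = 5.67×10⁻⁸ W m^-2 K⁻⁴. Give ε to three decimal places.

TOA balance gives T_e = 91.82 K.
T_s⁴ = T_e⁴·2/(2−ε) → ε = 2 − 2(T_e/T_s)⁴ = 2 − 2·(91.82/106)⁴ = 0.8740.

0.874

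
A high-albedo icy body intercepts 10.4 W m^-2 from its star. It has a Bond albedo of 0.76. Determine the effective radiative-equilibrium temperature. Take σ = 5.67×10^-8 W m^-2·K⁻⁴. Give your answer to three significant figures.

57.6 kelvin

The planet absorbs (1−α)S over its disc πR² and re-emits over 4πR², so the mean absorbed flux is (1−0.76)·10.40/4 = 0.6240 W m^-2.
Balancing against σT⁴: T = (0.6240/5.67×10⁻⁸)^(1/4) = 57.60 K.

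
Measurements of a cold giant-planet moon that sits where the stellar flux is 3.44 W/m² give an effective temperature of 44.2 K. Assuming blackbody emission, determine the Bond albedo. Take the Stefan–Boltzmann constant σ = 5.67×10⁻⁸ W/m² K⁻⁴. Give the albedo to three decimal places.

0.748

From σT⁴ = S(1−α)/4 we invert for α: 1−α = 4σT⁴/S.
σT⁴ = 0.2164 W/m², so 4σT⁴ = 0.8656 W/m².
1−α = 0.8656/3.440 = 0.2516, so α = 0.7484.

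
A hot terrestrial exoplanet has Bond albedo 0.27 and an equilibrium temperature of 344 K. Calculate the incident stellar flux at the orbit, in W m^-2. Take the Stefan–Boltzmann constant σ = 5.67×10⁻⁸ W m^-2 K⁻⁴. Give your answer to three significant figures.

4350 W m^-2

From S(1−α)/4 = σT⁴: S = 4σT⁴/(1−α).
The emitted flux is σT⁴ = 794.0 W m^-2.
So S = 4×794.0/(1−0.27) = 4351 W m^-2.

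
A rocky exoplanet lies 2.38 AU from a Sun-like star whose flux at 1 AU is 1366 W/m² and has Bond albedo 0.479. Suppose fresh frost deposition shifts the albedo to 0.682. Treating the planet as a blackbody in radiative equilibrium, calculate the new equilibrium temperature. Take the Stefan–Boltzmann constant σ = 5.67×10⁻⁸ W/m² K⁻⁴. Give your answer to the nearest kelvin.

136 K

By the inverse-square law, S = 1366/2.38² = 241.2 W/m².
T₂ = [S(1−α₂)/(4σ)]^(1/4) = [241.2·0.318/(4σ)]^(1/4) = 135.6 K.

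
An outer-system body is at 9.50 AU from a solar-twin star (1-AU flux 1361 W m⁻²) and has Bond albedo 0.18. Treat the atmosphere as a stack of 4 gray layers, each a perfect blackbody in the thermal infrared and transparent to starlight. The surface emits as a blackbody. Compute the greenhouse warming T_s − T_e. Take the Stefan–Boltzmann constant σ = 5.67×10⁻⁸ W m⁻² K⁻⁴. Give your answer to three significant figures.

42.6 kelvin

Flux at the orbit: S = 1361/(9.50)² = 15.08 W m⁻².
OLR = S(1−α)/4 = 3.091 W m⁻²; the top layer radiates at T_e = 85.93 K.
T_s = (N+1)^(1/4)·T_e = 128.5 K.
Warming: T_s − T_e = 42.57 K.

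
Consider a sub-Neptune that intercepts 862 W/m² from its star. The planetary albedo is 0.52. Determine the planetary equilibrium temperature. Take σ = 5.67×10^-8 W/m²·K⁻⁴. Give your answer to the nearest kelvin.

207 K

Absorbed flux (global mean): S(1−α)/4 = 862.0·0.48/4 = 103.4 W/m².
In equilibrium σT⁴ equals this, so T = 206.7 K.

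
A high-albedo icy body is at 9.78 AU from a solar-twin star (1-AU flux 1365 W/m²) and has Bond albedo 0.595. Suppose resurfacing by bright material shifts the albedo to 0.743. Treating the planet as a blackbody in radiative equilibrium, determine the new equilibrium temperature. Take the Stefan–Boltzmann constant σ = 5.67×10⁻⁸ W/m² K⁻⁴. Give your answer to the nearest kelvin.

By the inverse-square law, S = 1365/9.78² = 14.27 W/m².
New equilibrium: T₂ = [(1−0.743)·14.27/(4σ)]^(1/4) = 63.41 K.

63 kelvin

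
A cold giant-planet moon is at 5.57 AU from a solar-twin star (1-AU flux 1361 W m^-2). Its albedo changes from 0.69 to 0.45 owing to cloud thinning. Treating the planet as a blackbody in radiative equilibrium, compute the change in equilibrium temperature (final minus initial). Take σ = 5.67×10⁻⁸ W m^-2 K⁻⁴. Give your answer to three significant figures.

13.6 kelvin

Flux at the orbit: S = 1361/(5.57)² = 43.87 W m^-2.
With α = 0.69, T₁ = 88.00 K.
After:  T₂ = [43.87·0.55/(4σ)]^(1/4) = 101.6 K.
Change: 101.6 − 88.00 = 13.56 K.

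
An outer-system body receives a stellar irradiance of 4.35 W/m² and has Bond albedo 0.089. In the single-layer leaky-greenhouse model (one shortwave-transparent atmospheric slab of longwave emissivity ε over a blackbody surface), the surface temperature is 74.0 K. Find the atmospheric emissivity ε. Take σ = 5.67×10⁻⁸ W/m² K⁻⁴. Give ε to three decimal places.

First, T_e = [4.350·(1−0.089)/(4σ)]^(1/4) = 64.65 K.
T_s⁴ = T_e⁴·2/(2−ε) → ε = 2 − 2(T_e/T_s)⁴ = 2 − 2·(64.65/74.0)⁴ = 0.8346.

0.835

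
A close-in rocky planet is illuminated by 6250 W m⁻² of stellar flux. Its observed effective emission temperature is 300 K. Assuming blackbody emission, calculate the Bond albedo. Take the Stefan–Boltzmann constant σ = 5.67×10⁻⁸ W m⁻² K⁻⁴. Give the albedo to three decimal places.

0.706

From σT⁴ = S(1−α)/4 we invert for α: 1−α = 4σT⁴/S.
4σT⁴ = 4·5.67×10⁻⁸·(300)⁴ = 1837 W m⁻².
1−α = 1837/6250 = 0.2939, so α = 0.7061.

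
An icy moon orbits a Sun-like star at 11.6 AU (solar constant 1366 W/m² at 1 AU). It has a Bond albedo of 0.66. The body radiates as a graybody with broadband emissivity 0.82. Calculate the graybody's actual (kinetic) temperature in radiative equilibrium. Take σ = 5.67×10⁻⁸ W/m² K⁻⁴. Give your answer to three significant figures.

Irradiance scales as 1/d², so S = 1366 W/m² × (1/11.6)² = 10.15 W/m².
The planet absorbs (1−α)S over its disc πR² and re-emits over 4πR², so the mean absorbed flux is (1−0.66)·10.15/4 = 0.8629 W/m².
Equating to εσT⁴ with ε = 0.82: T = (0.8629/0.82σ)^(1/4) = 65.64 K.

65.6 K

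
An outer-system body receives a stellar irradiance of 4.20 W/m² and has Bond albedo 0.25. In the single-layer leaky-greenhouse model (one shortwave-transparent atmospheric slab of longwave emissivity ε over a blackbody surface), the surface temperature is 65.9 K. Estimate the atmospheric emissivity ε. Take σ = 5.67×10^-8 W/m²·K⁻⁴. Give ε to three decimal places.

Effective temperature: T_e = [S(1−α)/(4σ)]^(1/4) = 61.05 K.
Inverting T_s⁴ = 2T_e⁴/(2−ε): (T_e/T_s)⁴ = 0.7364, so ε = 2(1 − 0.7364) = 0.5272.

0.527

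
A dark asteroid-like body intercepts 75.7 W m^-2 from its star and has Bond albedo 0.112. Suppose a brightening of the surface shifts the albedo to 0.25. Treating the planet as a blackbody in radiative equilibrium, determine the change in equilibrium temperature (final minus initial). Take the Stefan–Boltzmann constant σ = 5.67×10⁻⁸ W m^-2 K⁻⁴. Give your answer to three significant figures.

-5.42 K

With α = 0.112, T₁ = 131.2 K.
Final:   T₂ = [S(1−0.25)/(4σ)]^(1/4) = 125.8 K.
Change: 125.8 − 131.2 = -5.425 K.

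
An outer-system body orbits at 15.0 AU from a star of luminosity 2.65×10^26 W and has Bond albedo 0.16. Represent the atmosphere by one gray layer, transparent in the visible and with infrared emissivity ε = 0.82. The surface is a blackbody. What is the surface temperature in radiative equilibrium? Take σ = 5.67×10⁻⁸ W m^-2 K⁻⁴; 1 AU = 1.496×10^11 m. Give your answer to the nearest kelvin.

d = 15.0 × 1.496×10^11 m = 2.244×10^12 m.
Flux at the orbit: S = L/(4πd²) = 2.65×10^26/(4π·(2.24×10^12)²) = 4.188 W m^-2.
Effective emission temperature (TOA balance): σT_e⁴ = S(1−α)/4 = 0.8794 W m^-2 → T_e = 62.76 K.
The surface balance (absorbed SW + ε·downward IR = σT_s⁴) with T_a⁴ = T_s⁴/2 reduces to T_s = T_e·[2/(2−ε)]^¼ = 71.61 K.

72 K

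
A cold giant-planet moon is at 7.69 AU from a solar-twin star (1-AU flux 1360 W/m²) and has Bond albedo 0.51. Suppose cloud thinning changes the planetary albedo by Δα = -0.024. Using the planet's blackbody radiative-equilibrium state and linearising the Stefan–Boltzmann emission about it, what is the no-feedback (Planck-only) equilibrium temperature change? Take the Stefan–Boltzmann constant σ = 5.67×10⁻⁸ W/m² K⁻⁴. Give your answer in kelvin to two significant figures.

1.0 kelvin

By the inverse-square law, S = 1360/7.69² = 23.00 W/m².
Unperturbed T_e = [23.00·(1−0.51)/(4σ)]^¼ = 83.96 K.
The change in absorbed flux is Δ[S(1−α)/4] = −SΔα/4 = 0.1380 W/m².
Planck response: λ_P = 4σT_e³ = 4·5.67×10⁻⁸·(83.96)³ = 0.1342 W/m²/K.
Hence the no-feedback warming is ΔF/(4σT_e³) = 1.03 K.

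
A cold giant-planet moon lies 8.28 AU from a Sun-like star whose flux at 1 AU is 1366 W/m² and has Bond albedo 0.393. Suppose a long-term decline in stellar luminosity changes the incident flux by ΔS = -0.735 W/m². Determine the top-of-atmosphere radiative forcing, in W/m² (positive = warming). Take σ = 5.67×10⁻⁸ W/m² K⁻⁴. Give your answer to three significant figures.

Flux at the orbit: S = 1366/(8.28)² = 19.92 W/m².
ΔF = Δ[S(1−α)]/4 = (1−0.393)·-0.735/4 = -0.1115 W/m².

-0.112 W/m²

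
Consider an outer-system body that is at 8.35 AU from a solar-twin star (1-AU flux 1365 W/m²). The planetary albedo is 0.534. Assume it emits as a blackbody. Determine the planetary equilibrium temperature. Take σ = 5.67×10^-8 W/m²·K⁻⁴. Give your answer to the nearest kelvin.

80 K

Irradiance scales as 1/d², so S = 1365 W/m² × (1/8.35)² = 19.58 W/m².
The planet absorbs (1−α)S over its disc πR² and re-emits over 4πR², so the mean absorbed flux is (1−0.534)·19.58/4 = 2.281 W/m².
Set σT⁴ = 2.281 → T = (2.281/σ)^(1/4) = 79.64 K.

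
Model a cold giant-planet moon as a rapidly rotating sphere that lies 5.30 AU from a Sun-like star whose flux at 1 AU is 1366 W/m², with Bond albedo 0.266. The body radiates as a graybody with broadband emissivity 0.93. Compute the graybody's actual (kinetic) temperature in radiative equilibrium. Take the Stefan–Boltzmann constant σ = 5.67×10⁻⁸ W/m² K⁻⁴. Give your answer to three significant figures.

By the inverse-square law, S = 1366/5.30² = 48.63 W/m².
Absorbed flux (global mean): S(1−α)/4 = 48.63·0.734/4 = 8.923 W/m².
Equating to εσT⁴ with ε = 0.93: T = (8.923/0.93σ)^(1/4) = 114.1 K.

114 K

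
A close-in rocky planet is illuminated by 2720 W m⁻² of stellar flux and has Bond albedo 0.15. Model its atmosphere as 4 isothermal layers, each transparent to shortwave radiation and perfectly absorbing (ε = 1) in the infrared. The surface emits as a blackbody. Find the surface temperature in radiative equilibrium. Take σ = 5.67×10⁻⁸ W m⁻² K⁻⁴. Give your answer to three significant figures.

475 K

Top-of-atmosphere balance: σT_e⁴ = S(1−α)/4 = 578.0 W m⁻² → T_e = 317.8 K.
Layer-by-layer balance gives σT_s⁴ = (N+1)σT_e⁴, so T_s = 5^¼·317.8 = 475.1 K.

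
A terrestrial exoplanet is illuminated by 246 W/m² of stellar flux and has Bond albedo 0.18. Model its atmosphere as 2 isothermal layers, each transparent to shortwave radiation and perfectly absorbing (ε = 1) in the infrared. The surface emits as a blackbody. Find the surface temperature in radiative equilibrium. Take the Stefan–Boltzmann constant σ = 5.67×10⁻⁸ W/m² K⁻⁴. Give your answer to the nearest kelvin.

Top-of-atmosphere balance: σT_e⁴ = S(1−α)/4 = 50.43 W/m² → T_e = 172.7 K.
Layer-by-layer balance gives σT_s⁴ = (N+1)σT_e⁴, so T_s = 3^¼·172.7 = 227.3 K.

227 K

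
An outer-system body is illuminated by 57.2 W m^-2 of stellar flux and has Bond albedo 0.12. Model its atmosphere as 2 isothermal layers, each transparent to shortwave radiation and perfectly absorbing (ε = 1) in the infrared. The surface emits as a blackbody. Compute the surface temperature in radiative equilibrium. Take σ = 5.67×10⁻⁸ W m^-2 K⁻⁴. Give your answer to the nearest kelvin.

The effective emission temperature is T_e = [S(1−α)/(4σ)]^¼ = 122.1 K.
With N = 2 opaque layers, T_s = (N+1)^(1/4)·T_e = 3^(1/4)·122.1 = 160.6 K.

161 K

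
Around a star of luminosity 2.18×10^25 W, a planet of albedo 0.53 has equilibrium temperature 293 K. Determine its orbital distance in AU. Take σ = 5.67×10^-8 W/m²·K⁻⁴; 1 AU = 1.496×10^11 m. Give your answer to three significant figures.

The flux needed for this T is 4σT⁴/(1−0.53) = 3556 W/m².
From L = 4πd²S, d = √(2.18×10^25/(4π·3556)) = 2.209×10^10 m = 0.1476 AU.

0.148 AU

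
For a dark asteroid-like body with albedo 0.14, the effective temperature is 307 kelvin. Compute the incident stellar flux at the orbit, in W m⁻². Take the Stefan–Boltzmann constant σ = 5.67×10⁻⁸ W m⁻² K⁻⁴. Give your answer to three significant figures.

2340 W m⁻²

Invert the energy balance for S: S = 4σT⁴/(1−α).
σT⁴ = 5.67×10⁻⁸·(307)⁴ = 503.7 W m⁻².
S = 4·503.7/0.86 = 2343 W m⁻².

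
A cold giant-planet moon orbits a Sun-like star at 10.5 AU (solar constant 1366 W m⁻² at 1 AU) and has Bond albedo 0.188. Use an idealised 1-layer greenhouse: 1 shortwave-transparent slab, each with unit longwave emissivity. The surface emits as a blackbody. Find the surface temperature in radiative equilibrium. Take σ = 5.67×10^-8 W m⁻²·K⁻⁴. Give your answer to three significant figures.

97.1 K

Flux at the orbit: S = 1366/(10.5)² = 12.39 W m⁻².
The effective emission temperature is T_e = [S(1−α)/(4σ)]^¼ = 81.61 K.
For an N-layer opaque stack, T_s⁴ = (N+1)T_e⁴, hence T_s = (2)^(1/4)×81.61 K = 97.05 K.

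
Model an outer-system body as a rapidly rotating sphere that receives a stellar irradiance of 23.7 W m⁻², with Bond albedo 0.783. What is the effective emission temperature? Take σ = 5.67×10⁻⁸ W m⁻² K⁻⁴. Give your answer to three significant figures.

The planet absorbs (1−α)S over its disc πR² and re-emits over 4πR², so the mean absorbed flux is (1−0.783)·23.70/4 = 1.286 W m⁻².
Set σT⁴ = 1.286 → T = (1.286/σ)^(1/4) = 69.01 K.

69.0 kelvin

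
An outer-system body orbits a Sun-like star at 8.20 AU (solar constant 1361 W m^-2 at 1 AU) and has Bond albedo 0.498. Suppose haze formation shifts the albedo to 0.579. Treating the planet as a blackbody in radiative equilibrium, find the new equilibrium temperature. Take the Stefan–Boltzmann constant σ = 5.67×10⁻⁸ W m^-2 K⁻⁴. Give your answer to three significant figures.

Irradiance scales as 1/d², so S = 1361 W m^-2 × (1/8.20)² = 20.24 W m^-2.
T₂ = [S(1−α₂)/(4σ)]^(1/4) = [20.24·0.421/(4σ)]^(1/4) = 78.29 K.

78.3 kelvin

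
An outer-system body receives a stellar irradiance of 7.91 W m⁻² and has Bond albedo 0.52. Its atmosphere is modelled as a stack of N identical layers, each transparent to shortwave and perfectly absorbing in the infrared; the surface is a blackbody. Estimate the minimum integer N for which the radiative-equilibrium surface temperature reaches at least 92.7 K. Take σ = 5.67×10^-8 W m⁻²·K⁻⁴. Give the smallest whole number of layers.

Top-of-atmosphere balance: σT_e⁴ = S(1−α)/4 = 0.9492 W m⁻² → T_e = 63.97 K.
Need (N+1)T_e⁴ ≥ T_s⁴, i.e. N+1 ≥ (92.7/63.97)⁴ = 4.411.
So N ≥ 3.411; the smallest integer is N = 4.

4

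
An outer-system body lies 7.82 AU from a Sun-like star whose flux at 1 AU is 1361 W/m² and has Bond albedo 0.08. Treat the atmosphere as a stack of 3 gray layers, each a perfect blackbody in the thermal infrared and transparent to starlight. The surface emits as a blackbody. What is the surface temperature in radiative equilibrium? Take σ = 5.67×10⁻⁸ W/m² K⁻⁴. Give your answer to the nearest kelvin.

138 kelvin

Flux at the orbit: S = 1361/(7.82)² = 22.26 W/m².
OLR = S(1−α)/4 = 5.119 W/m²; the top layer radiates at T_e = 97.48 K.
With N = 3 opaque layers, T_s = (N+1)^(1/4)·T_e = 4^(1/4)·97.48 = 137.9 K.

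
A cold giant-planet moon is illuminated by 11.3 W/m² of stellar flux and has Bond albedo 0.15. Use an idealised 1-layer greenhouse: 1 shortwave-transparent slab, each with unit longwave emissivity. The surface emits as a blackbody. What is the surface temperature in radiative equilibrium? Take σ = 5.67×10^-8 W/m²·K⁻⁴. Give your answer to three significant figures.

95.9 kelvin

The effective emission temperature is T_e = [S(1−α)/(4σ)]^¼ = 80.67 K.
Layer-by-layer balance gives σT_s⁴ = (N+1)σT_e⁴, so T_s = 2^¼·80.67 = 95.93 K.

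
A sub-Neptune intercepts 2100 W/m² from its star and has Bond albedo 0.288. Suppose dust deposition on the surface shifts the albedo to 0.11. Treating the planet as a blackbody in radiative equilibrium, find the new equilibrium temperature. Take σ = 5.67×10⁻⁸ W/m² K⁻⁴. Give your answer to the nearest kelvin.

New equilibrium: T₂ = [(1−0.11)·2100/(4σ)]^(1/4) = 301.3 K.

301 K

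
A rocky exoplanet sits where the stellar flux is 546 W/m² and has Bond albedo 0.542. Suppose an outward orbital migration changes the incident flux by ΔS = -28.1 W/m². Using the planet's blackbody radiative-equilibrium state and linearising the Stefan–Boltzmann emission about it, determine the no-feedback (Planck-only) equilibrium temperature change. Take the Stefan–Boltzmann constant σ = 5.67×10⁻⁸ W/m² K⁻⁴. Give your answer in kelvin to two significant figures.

-2.3 kelvin

The baseline emission temperature is T_e = 182.2 K.
TOA radiative forcing: ΔF = (1−α)ΔS/4 = 0.458·(-28.1)/4 = -3.217 W/m².
The Planck feedback parameter is 4σT_e³ = 1.372 W/m²/K.
So ΔT₀ = -3.217/1.372 = -2.34 K.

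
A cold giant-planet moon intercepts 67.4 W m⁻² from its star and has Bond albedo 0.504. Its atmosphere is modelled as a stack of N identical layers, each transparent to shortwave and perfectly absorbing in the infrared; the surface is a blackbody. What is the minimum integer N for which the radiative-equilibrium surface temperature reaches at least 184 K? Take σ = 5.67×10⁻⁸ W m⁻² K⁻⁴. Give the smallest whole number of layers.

OLR = S(1−α)/4 = 8.358 W m⁻²; the top layer radiates at T_e = 110.2 K.
T_s = (N+1)^(1/4)·T_e ≥ 184 K requires N+1 ≥ (T_s/T_e)⁴ = (184/110.2)⁴ = 7.776.
Rounding up, N = 7.

7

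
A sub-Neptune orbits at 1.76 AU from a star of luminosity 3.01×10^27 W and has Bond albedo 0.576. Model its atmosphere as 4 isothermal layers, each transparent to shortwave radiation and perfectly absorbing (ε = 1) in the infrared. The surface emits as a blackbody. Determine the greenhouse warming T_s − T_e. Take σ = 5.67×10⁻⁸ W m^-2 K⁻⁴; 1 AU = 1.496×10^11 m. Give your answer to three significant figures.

140 K

d = 1.76 × 1.496×10^11 m = 2.633×10^11 m.
Flux at the orbit: S = L/(4πd²) = 3.01×10^27/(4π·(2.63×10^11)²) = 3455 W m^-2.
Top-of-atmosphere balance: σT_e⁴ = S(1−α)/4 = 366.2 W m^-2 → T_e = 283.5 K.
T_s = (N+1)^(1/4)·T_e = 423.9 K.
So the greenhouse effect raises the surface by 423.9 − 283.5 = 140.4 K.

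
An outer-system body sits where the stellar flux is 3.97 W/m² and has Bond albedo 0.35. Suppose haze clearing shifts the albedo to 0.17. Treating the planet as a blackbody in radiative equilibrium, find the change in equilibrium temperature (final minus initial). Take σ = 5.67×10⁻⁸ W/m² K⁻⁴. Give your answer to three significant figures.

3.66 K

Initial: T₁ = [S(1−0.35)/(4σ)]^(1/4) = 58.08 K.
With α = 0.17, T₂ = 61.74 K.
ΔT = T₂ − T₁ = 3.660 K.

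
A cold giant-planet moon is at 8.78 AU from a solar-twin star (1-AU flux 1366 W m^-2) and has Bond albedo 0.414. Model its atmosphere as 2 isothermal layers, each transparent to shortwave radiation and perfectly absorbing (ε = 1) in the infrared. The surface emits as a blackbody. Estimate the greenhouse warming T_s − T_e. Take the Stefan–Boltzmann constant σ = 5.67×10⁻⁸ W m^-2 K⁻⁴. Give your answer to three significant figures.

Flux at the orbit: S = 1366/(8.78)² = 17.72 W m^-2.
Top-of-atmosphere balance: σT_e⁴ = S(1−α)/4 = 2.596 W m^-2 → T_e = 82.26 K.
Surface: T_s = (3)^¼·T_e = 108.3 K.
Warming: T_s − T_e = 26.00 K.

26.0 K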